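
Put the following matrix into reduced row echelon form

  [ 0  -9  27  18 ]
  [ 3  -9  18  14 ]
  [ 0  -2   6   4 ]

[[1, 0, -3, -4/3], [0, 1, -3, -2], [0, 0, 0, 0]]

r1 <-> r2
  [ 3  -9  18  14 ]
  [ 0  -9  27  18 ]
  [ 0  -2   6   4 ]
r1 := 1/3·r1
  [ 1  -3   6  14/3 ]
  [ 0  -9  27    18 ]
  [ 0  -2   6     4 ]
r2 := -1/9·r2
  [ 1  -3   6  14/3 ]
  [ 0   1  -3    -2 ]
  [ 0  -2   6     4 ]
r3 := r3 + 2·r2
  [ 1  -3   6  14/3 ]
  [ 0   1  -3    -2 ]
  [ 0   0   0     0 ]
r1 := r1 + 3·r2
  [ 1  0  -3  -4/3 ]
  [ 0  1  -3    -2 ]
  [ 0  0   0     0 ]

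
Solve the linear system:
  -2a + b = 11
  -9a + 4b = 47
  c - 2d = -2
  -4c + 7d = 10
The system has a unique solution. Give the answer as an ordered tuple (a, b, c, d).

(-3, 5, -6, -2)

Form the augmented matrix and row-reduce:
  [ -2  1   0   0  |  11 ]
  [ -9  4   0   0  |  47 ]
  [  0  0   1  -2  |  -2 ]
  [  0  0  -4   7  |  10 ]
Multiply R1 by -1/2.
Add 9 times R1 to R2.
Multiply R2 by -2.
Add 4 times R3 to R4.
Multiply R4 by -1.
Add 2 times R4 to R3.
Add 1/2 times R2 to R1.
Reading off the last column: a = -3, b = 5, c = -6, d = -2.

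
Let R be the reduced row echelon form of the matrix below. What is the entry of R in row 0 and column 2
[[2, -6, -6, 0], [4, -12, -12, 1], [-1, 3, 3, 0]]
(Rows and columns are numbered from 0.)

r1 ← 1/2·r1
r2 ← r2 − 4·r1
r3 ← r3 + r1

-3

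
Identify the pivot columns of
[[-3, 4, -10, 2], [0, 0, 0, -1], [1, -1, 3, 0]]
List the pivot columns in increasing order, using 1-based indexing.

R1 := -1/3·R1
R3 := R3 − R1
R2 <-> R3
R2 := 3·R2
R3 := -1·R3
R2 := R2 − 2·R3
R1 := R1 + 2/3·R3
R1 := R1 + 4/3·R2
Pivot columns are the columns containing a leading 1.

1, 2, 4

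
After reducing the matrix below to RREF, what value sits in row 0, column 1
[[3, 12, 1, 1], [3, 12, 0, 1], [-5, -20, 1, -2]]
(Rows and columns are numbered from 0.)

4

r1 ← 1/3·r1
  [  1    4  1/3  1/3 ]
  [  3   12    0    1 ]
  [ -5  -20    1   -2 ]
r2 ← r2 − 3·r1
  [  1    4  1/3  1/3 ]
  [  0    0   -1    0 ]
  [ -5  -20    1   -2 ]
r3 ← r3 + 5·r1
  [ 1  4  1/3   1/3 ]
  [ 0  0   -1     0 ]
  [ 0  0  8/3  -1/3 ]
r2 ← -1·r2
  [ 1  4  1/3   1/3 ]
  [ 0  0    1     0 ]
  [ 0  0  8/3  -1/3 ]
r3 ← r3 − 8/3·r2
  [ 1  4  1/3   1/3 ]
  [ 0  0    1     0 ]
  [ 0  0    0  -1/3 ]
r3 ← -3·r3
  [ 1  4  1/3  1/3 ]
  [ 0  0    1    0 ]
  [ 0  0    0    1 ]
r1 ← r1 − 1/3·r3
  [ 1  4  1/3  0 ]
  [ 0  0    1  0 ]
  [ 0  0    0  1 ]
r1 ← r1 − 1/3·r2
  [ 1  4  0  0 ]
  [ 0  0  1  0 ]
  [ 0  0  0  1 ]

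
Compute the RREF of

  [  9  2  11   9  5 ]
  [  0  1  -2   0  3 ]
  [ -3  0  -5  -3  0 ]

R1 := 1/9·R1
  [  1  2/9  11/9   1  5/9 ]
  [  0    1    -2   0    3 ]
  [ -3    0    -5  -3    0 ]
R3 := R3 + 3·R1
  [ 1  2/9  11/9  1  5/9 ]
  [ 0    1    -2  0    3 ]
  [ 0  2/3  -4/3  0  5/3 ]
R3 := R3 − 2/3·R2
  [ 1  2/9  11/9  1   5/9 ]
  [ 0    1    -2  0     3 ]
  [ 0    0     0  0  -1/3 ]
R3 := -3·R3
  [ 1  2/9  11/9  1  5/9 ]
  [ 0    1    -2  0    3 ]
  [ 0    0     0  0    1 ]
R2 := R2 − 3·R3
  [ 1  2/9  11/9  1  5/9 ]
  [ 0    1    -2  0    0 ]
  [ 0    0     0  0    1 ]
R1 := R1 − 5/9·R3
  [ 1  2/9  11/9  1  0 ]
  [ 0    1    -2  0  0 ]
  [ 0    0     0  0  1 ]
R1 := R1 − 2/9·R2
  [ 1  0  5/3  1  0 ]
  [ 0  1   -2  0  0 ]
  [ 0  0    0  0  1 ]

[[1, 0, 5/3, 1, 0], [0, 1, -2, 0, 0], [0, 0, 0, 0, 1]]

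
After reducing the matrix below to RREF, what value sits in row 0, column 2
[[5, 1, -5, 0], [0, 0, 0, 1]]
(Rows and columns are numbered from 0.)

R1 := 1/5·R1
  [ 1  1/5  -1  0 ]
  [ 0    0   0  1 ]

-1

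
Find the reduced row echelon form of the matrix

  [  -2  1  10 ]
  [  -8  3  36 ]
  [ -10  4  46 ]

[[1, 0, -3], [0, 1, 4], [0, 0, 0]]

Multiply R1 by -1/2.
  [   1  -1/2  -5 ]
  [  -8     3  36 ]
  [ -10     4  46 ]
Add 8 times R1 to R2.
  [   1  -1/2  -5 ]
  [   0    -1  -4 ]
  [ -10     4  46 ]
Add 10 times R1 to R3.
  [ 1  -1/2  -5 ]
  [ 0    -1  -4 ]
  [ 0    -1  -4 ]
Multiply R2 by -1.
  [ 1  -1/2  -5 ]
  [ 0     1   4 ]
  [ 0    -1  -4 ]
Add R2 to R3.
  [ 1  -1/2  -5 ]
  [ 0     1   4 ]
  [ 0     0   0 ]
Add 1/2 times R2 to R1.
  [ 1  0  -3 ]
  [ 0  1   4 ]
  [ 0  0   0 ]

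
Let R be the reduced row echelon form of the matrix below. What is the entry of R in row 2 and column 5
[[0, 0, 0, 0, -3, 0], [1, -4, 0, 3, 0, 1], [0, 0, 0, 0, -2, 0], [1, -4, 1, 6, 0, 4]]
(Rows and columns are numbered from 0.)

0

R1 ↔ R2
  [ 1  -4  0  3   0  1 ]
  [ 0   0  0  0  -3  0 ]
  [ 0   0  0  0  -2  0 ]
  [ 1  -4  1  6   0  4 ]
R4 ← R4 − R1
  [ 1  -4  0  3   0  1 ]
  [ 0   0  0  0  -3  0 ]
  [ 0   0  0  0  -2  0 ]
  [ 0   0  1  3   0  3 ]
R2 ↔ R4
  [ 1  -4  0  3   0  1 ]
  [ 0   0  1  3   0  3 ]
  [ 0   0  0  0  -2  0 ]
  [ 0   0  0  0  -3  0 ]
R3 ← -1/2·R3
  [ 1  -4  0  3   0  1 ]
  [ 0   0  1  3   0  3 ]
  [ 0   0  0  0   1  0 ]
  [ 0   0  0  0  -3  0 ]
R4 ← R4 + 3·R3
  [ 1  -4  0  3  0  1 ]
  [ 0   0  1  3  0  3 ]
  [ 0   0  0  0  1  0 ]
  [ 0   0  0  0  0  0 ]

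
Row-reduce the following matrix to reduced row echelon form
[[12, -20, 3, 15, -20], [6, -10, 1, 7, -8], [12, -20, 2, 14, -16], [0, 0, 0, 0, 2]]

[[1, -5/3, 0, 1, 0], [0, 0, 1, 1, 0], [0, 0, 0, 0, 1], [0, 0, 0, 0, 0]]

ρ1 := 1/12·ρ1
  [  1  -5/3  1/4  5/4  -5/3 ]
  [  6   -10    1    7    -8 ]
  [ 12   -20    2   14   -16 ]
  [  0     0    0    0     2 ]
ρ2 := ρ2 − 6·ρ1
  [  1  -5/3   1/4   5/4  -5/3 ]
  [  0     0  -1/2  -1/2     2 ]
  [ 12   -20     2    14   -16 ]
  [  0     0     0     0     2 ]
ρ3 := ρ3 − 12·ρ1
  [ 1  -5/3   1/4   5/4  -5/3 ]
  [ 0     0  -1/2  -1/2     2 ]
  [ 0     0    -1    -1     4 ]
  [ 0     0     0     0     2 ]
ρ2 := -2·ρ2
  [ 1  -5/3  1/4  5/4  -5/3 ]
  [ 0     0    1    1    -4 ]
  [ 0     0   -1   -1     4 ]
  [ 0     0    0    0     2 ]
ρ3 := ρ3 + ρ2
  [ 1  -5/3  1/4  5/4  -5/3 ]
  [ 0     0    1    1    -4 ]
  [ 0     0    0    0     0 ]
  [ 0     0    0    0     2 ]
ρ3 <=> ρ4
  [ 1  -5/3  1/4  5/4  -5/3 ]
  [ 0     0    1    1    -4 ]
  [ 0     0    0    0     2 ]
  [ 0     0    0    0     0 ]
ρ3 := 1/2·ρ3
  [ 1  -5/3  1/4  5/4  -5/3 ]
  [ 0     0    1    1    -4 ]
  [ 0     0    0    0     1 ]
  [ 0     0    0    0     0 ]
ρ2 := ρ2 + 4·ρ3
  [ 1  -5/3  1/4  5/4  -5/3 ]
  [ 0     0    1    1     0 ]
  [ 0     0    0    0     1 ]
  [ 0     0    0    0     0 ]
ρ1 := ρ1 + 5/3·ρ3
  [ 1  -5/3  1/4  5/4  0 ]
  [ 0     0    1    1  0 ]
  [ 0     0    0    0  1 ]
  [ 0     0    0    0  0 ]
ρ1 := ρ1 − 1/4·ρ2
  [ 1  -5/3  0  1  0 ]
  [ 0     0  1  1  0 ]
  [ 0     0  0  0  1 ]
  [ 0     0  0  0  0 ]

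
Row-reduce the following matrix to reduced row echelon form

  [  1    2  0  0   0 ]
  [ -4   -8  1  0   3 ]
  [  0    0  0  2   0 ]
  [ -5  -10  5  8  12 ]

R2 ← R2 + 4·R1
  [  1    2  0  0   0 ]
  [  0    0  1  0   3 ]
  [  0    0  0  2   0 ]
  [ -5  -10  5  8  12 ]
R4 ← R4 + 5·R1
  [ 1  2  0  0   0 ]
  [ 0  0  1  0   3 ]
  [ 0  0  0  2   0 ]
  [ 0  0  5  8  12 ]
R4 ← R4 − 5·R2
  [ 1  2  0  0   0 ]
  [ 0  0  1  0   3 ]
  [ 0  0  0  2   0 ]
  [ 0  0  0  8  -3 ]
R3 ← 1/2·R3
  [ 1  2  0  0   0 ]
  [ 0  0  1  0   3 ]
  [ 0  0  0  1   0 ]
  [ 0  0  0  8  -3 ]
R4 ← R4 − 8·R3
  [ 1  2  0  0   0 ]
  [ 0  0  1  0   3 ]
  [ 0  0  0  1   0 ]
  [ 0  0  0  0  -3 ]
R4 ← -1/3·R4
  [ 1  2  0  0  0 ]
  [ 0  0  1  0  3 ]
  [ 0  0  0  1  0 ]
  [ 0  0  0  0  1 ]
R2 ← R2 − 3·R4
  [ 1  2  0  0  0 ]
  [ 0  0  1  0  0 ]
  [ 0  0  0  1  0 ]
  [ 0  0  0  0  1 ]

[[1, 2, 0, 0, 0], [0, 0, 1, 0, 0], [0, 0, 0, 1, 0], [0, 0, 0, 0, 1]]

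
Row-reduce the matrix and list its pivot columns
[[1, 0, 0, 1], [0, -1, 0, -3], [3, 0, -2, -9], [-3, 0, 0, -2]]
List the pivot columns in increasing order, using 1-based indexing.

1, 2, 3, 4

ρ3 -> ρ3 − 3·ρ1
  [  1   0   0    1 ]
  [  0  -1   0   -3 ]
  [  0   0  -2  -12 ]
  [ -3   0   0   -2 ]
ρ4 -> ρ4 + 3·ρ1
  [ 1   0   0    1 ]
  [ 0  -1   0   -3 ]
  [ 0   0  -2  -12 ]
  [ 0   0   0    1 ]
ρ2 -> -1·ρ2
  [ 1  0   0    1 ]
  [ 0  1   0    3 ]
  [ 0  0  -2  -12 ]
  [ 0  0   0    1 ]
ρ3 -> -1/2·ρ3
  [ 1  0  0  1 ]
  [ 0  1  0  3 ]
  [ 0  0  1  6 ]
  [ 0  0  0  1 ]
ρ3 -> ρ3 − 6·ρ4
  [ 1  0  0  1 ]
  [ 0  1  0  3 ]
  [ 0  0  1  0 ]
  [ 0  0  0  1 ]
ρ2 -> ρ2 − 3·ρ4
  [ 1  0  0  1 ]
  [ 0  1  0  0 ]
  [ 0  0  1  0 ]
  [ 0  0  0  1 ]
ρ1 -> ρ1 − ρ4
  [ 1  0  0  0 ]
  [ 0  1  0  0 ]
  [ 0  0  1  0 ]
  [ 0  0  0  1 ]
Pivot columns are the columns containing a leading 1.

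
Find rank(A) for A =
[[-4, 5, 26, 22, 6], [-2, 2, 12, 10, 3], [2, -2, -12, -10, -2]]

Multiply R1 by -1/4.
  [  1  -5/4  -13/2  -11/2  -3/2 ]
  [ -2     2     12     10     3 ]
  [  2    -2    -12    -10    -2 ]
Add 2 times R1 to R2.
  [ 1  -5/4  -13/2  -11/2  -3/2 ]
  [ 0  -1/2     -1     -1     0 ]
  [ 2    -2    -12    -10    -2 ]
Subtract 2 times R1 from R3.
  [ 1  -5/4  -13/2  -11/2  -3/2 ]
  [ 0  -1/2     -1     -1     0 ]
  [ 0   1/2      1      1     1 ]
Multiply R2 by -2.
  [ 1  -5/4  -13/2  -11/2  -3/2 ]
  [ 0     1      2      2     0 ]
  [ 0   1/2      1      1     1 ]
Subtract 1/2 times R2 from R3.
  [ 1  -5/4  -13/2  -11/2  -3/2 ]
  [ 0     1      2      2     0 ]
  [ 0     0      0      0     1 ]
Add 3/2 times R3 to R1.
  [ 1  -5/4  -13/2  -11/2  0 ]
  [ 0     1      2      2  0 ]
  [ 0     0      0      0  1 ]
Add 5/4 times R2 to R1.
  [ 1  0  -4  -3  0 ]
  [ 0  1   2   2  0 ]
  [ 0  0   0   0  1 ]
The reduced form has 3 nonzero rows.

rank = 3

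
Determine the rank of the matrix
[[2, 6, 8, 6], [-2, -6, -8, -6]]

R1 -> 1/2·R1
  [  1   3   4   3 ]
  [ -2  -6  -8  -6 ]
R2 -> R2 + 2·R1
  [ 1  3  4  3 ]
  [ 0  0  0  0 ]
The reduced form has 1 nonzero row.

rank = 1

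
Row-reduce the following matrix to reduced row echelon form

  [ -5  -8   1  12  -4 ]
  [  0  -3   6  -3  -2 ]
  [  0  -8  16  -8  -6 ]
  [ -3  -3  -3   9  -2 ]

R1 := -1/5·R1
R4 := R4 + 3·R1
R2 := -1/3·R2
R3 := R3 + 8·R2
R4 := R4 − 9/5·R2
R3 := -3/2·R3
R4 := R4 + 4/5·R3
R2 := R2 − 2/3·R3
R1 := R1 − 4/5·R3
R1 := R1 − 8/5·R2

[[1, 0, 3, -4, 0], [0, 1, -2, 1, 0], [0, 0, 0, 0, 1], [0, 0, 0, 0, 0]]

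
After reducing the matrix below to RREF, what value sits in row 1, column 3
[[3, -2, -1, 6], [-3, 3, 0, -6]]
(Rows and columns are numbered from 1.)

-1

r1 -> 1/3·r1
  [  1  -2/3  -1/3   2 ]
  [ -3     3     0  -6 ]
r2 -> r2 + 3·r1
  [ 1  -2/3  -1/3  2 ]
  [ 0     1    -1  0 ]
r1 -> r1 + 2/3·r2
  [ 1  0  -1  2 ]
  [ 0  1  -1  0 ]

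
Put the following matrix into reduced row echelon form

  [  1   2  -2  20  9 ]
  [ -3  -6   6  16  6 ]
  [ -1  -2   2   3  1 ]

Add 3 times ρ1 to ρ2.
Add ρ1 to ρ3.
Multiply ρ2 by 1/76.
Subtract 23 times ρ2 from ρ3.
Multiply ρ3 by 76.
Subtract 33/76 times ρ3 from ρ2.
Subtract 9 times ρ3 from ρ1.
Subtract 20 times ρ2 from ρ1.

[[1, 2, -2, 0, 0], [0, 0, 0, 1, 0], [0, 0, 0, 0, 1]]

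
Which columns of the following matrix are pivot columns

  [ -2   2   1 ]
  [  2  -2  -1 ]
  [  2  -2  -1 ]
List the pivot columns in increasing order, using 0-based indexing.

0

ρ1 ← -1/2·ρ1
  [ 1  -1  -1/2 ]
  [ 2  -2    -1 ]
  [ 2  -2    -1 ]
ρ2 ← ρ2 − 2·ρ1
  [ 1  -1  -1/2 ]
  [ 0   0     0 ]
  [ 2  -2    -1 ]
ρ3 ← ρ3 − 2·ρ1
  [ 1  -1  -1/2 ]
  [ 0   0     0 ]
  [ 0   0     0 ]
Pivot columns are the columns containing a leading 1.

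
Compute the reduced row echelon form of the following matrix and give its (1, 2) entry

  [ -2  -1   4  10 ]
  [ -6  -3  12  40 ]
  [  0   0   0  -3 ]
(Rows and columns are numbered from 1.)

1/2

R1 := -1/2·R1
  [  1  1/2  -2  -5 ]
  [ -6   -3  12  40 ]
  [  0    0   0  -3 ]
R2 := R2 + 6·R1
  [ 1  1/2  -2  -5 ]
  [ 0    0   0  10 ]
  [ 0    0   0  -3 ]
R2 := 1/10·R2
  [ 1  1/2  -2  -5 ]
  [ 0    0   0   1 ]
  [ 0    0   0  -3 ]
R3 := R3 + 3·R2
  [ 1  1/2  -2  -5 ]
  [ 0    0   0   1 ]
  [ 0    0   0   0 ]
R1 := R1 + 5·R2
  [ 1  1/2  -2  0 ]
  [ 0    0   0  1 ]
  [ 0    0   0  0 ]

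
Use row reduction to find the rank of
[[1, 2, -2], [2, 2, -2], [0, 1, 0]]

Subtract 2 times R1 from R2.
  [ 1   2  -2 ]
  [ 0  -2   2 ]
  [ 0   1   0 ]
Multiply R2 by -1/2.
  [ 1  2  -2 ]
  [ 0  1  -1 ]
  [ 0  1   0 ]
Subtract R2 from R3.
  [ 1  2  -2 ]
  [ 0  1  -1 ]
  [ 0  0   1 ]
Add R3 to R2.
  [ 1  2  -2 ]
  [ 0  1   0 ]
  [ 0  0   1 ]
Add 2 times R3 to R1.
  [ 1  2  0 ]
  [ 0  1  0 ]
  [ 0  0  1 ]
Subtract 2 times R2 from R1.
  [ 1  0  0 ]
  [ 0  1  0 ]
  [ 0  0  1 ]
The reduced form has 3 nonzero rows.

rank = 3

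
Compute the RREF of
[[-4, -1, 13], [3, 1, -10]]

[[1, 0, -3], [0, 1, -1]]

r1 := -1/4·r1
  [ 1  1/4  -13/4 ]
  [ 3    1    -10 ]
r2 := r2 − 3·r1
  [ 1  1/4  -13/4 ]
  [ 0  1/4   -1/4 ]
r2 := 4·r2
  [ 1  1/4  -13/4 ]
  [ 0    1     -1 ]
r1 := r1 − 1/4·r2
  [ 1  0  -3 ]
  [ 0  1  -1 ]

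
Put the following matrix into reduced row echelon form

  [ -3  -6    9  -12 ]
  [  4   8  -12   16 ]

[[1, 2, -3, 4], [0, 0, 0, 0]]

ρ1 → -1/3·ρ1
  [ 1  2   -3   4 ]
  [ 4  8  -12  16 ]
ρ2 → ρ2 − 4·ρ1
  [ 1  2  -3  4 ]
  [ 0  0   0  0 ]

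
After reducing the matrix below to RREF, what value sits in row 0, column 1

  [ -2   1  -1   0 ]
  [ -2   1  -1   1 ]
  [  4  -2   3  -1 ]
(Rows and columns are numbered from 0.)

R1 := -1/2·R1
  [  1  -1/2  1/2   0 ]
  [ -2     1   -1   1 ]
  [  4    -2    3  -1 ]
R2 := R2 + 2·R1
  [ 1  -1/2  1/2   0 ]
  [ 0     0    0   1 ]
  [ 4    -2    3  -1 ]
R3 := R3 − 4·R1
  [ 1  -1/2  1/2   0 ]
  [ 0     0    0   1 ]
  [ 0     0    1  -1 ]
R2 <-> R3
  [ 1  -1/2  1/2   0 ]
  [ 0     0    1  -1 ]
  [ 0     0    0   1 ]
R2 := R2 + R3
  [ 1  -1/2  1/2  0 ]
  [ 0     0    1  0 ]
  [ 0     0    0  1 ]
R1 := R1 − 1/2·R2
  [ 1  -1/2  0  0 ]
  [ 0     0  1  0 ]
  [ 0     0  0  1 ]

-1/2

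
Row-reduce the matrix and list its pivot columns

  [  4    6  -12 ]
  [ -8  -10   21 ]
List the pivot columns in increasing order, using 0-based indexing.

R1 ← 1/4·R1
  [  1  3/2  -3 ]
  [ -8  -10  21 ]
R2 ← R2 + 8·R1
  [ 1  3/2  -3 ]
  [ 0    2  -3 ]
R2 ← 1/2·R2
  [ 1  3/2    -3 ]
  [ 0    1  -3/2 ]
R1 ← R1 − 3/2·R2
  [ 1  0  -3/4 ]
  [ 0  1  -3/2 ]
Pivot columns are the columns containing a leading 1.

0, 1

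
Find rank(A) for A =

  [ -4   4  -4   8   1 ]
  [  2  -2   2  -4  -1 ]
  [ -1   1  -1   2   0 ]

rank = 2

ρ1 -> -1/4·ρ1
  [  1  -1   1  -2  -1/4 ]
  [  2  -2   2  -4    -1 ]
  [ -1   1  -1   2     0 ]
ρ2 -> ρ2 − 2·ρ1
  [  1  -1   1  -2  -1/4 ]
  [  0   0   0   0  -1/2 ]
  [ -1   1  -1   2     0 ]
ρ3 -> ρ3 + ρ1
  [ 1  -1  1  -2  -1/4 ]
  [ 0   0  0   0  -1/2 ]
  [ 0   0  0   0  -1/4 ]
ρ2 -> -2·ρ2
  [ 1  -1  1  -2  -1/4 ]
  [ 0   0  0   0     1 ]
  [ 0   0  0   0  -1/4 ]
ρ3 -> ρ3 + 1/4·ρ2
  [ 1  -1  1  -2  -1/4 ]
  [ 0   0  0   0     1 ]
  [ 0   0  0   0     0 ]
ρ1 -> ρ1 + 1/4·ρ2
  [ 1  -1  1  -2  0 ]
  [ 0   0  0   0  1 ]
  [ 0   0  0   0  0 ]
The reduced form has 2 nonzero rows.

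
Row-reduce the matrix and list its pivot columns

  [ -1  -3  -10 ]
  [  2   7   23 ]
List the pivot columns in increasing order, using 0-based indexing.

r1 := -1·r1
  [ 1  3  10 ]
  [ 2  7  23 ]
r2 := r2 − 2·r1
  [ 1  3  10 ]
  [ 0  1   3 ]
r1 := r1 − 3·r2
  [ 1  0  1 ]
  [ 0  1  3 ]
Pivot columns are the columns containing a leading 1.

0, 1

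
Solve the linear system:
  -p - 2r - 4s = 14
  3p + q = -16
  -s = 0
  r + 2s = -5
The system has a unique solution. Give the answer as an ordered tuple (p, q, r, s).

(-4, -4, -5, 0)

Form the augmented matrix and row-reduce:
  [ -1  0  -2  -4  |   14 ]
  [  3  1   0   0  |  -16 ]
  [  0  0   0  -1  |    0 ]
  [  0  0   1   2  |   -5 ]
Multiply R1 by -1.
  [ 1  0  2   4  |  -14 ]
  [ 3  1  0   0  |  -16 ]
  [ 0  0  0  -1  |    0 ]
  [ 0  0  1   2  |   -5 ]
Subtract 3 times R1 from R2.
  [ 1  0   2    4  |  -14 ]
  [ 0  1  -6  -12  |   26 ]
  [ 0  0   0   -1  |    0 ]
  [ 0  0   1    2  |   -5 ]
Swap R3 and R4.
  [ 1  0   2    4  |  -14 ]
  [ 0  1  -6  -12  |   26 ]
  [ 0  0   1    2  |   -5 ]
  [ 0  0   0   -1  |    0 ]
Multiply R4 by -1.
  [ 1  0   2    4  |  -14 ]
  [ 0  1  -6  -12  |   26 ]
  [ 0  0   1    2  |   -5 ]
  [ 0  0   0    1  |    0 ]
Subtract 2 times R4 from R3.
  [ 1  0   2    4  |  -14 ]
  [ 0  1  -6  -12  |   26 ]
  [ 0  0   1    0  |   -5 ]
  [ 0  0   0    1  |    0 ]
Add 12 times R4 to R2.
  [ 1  0   2  4  |  -14 ]
  [ 0  1  -6  0  |   26 ]
  [ 0  0   1  0  |   -5 ]
  [ 0  0   0  1  |    0 ]
Subtract 4 times R4 from R1.
  [ 1  0   2  0  |  -14 ]
  [ 0  1  -6  0  |   26 ]
  [ 0  0   1  0  |   -5 ]
  [ 0  0   0  1  |    0 ]
Add 6 times R3 to R2.
  [ 1  0  2  0  |  -14 ]
  [ 0  1  0  0  |   -4 ]
  [ 0  0  1  0  |   -5 ]
  [ 0  0  0  1  |    0 ]
Subtract 2 times R3 from R1.
  [ 1  0  0  0  |  -4 ]
  [ 0  1  0  0  |  -4 ]
  [ 0  0  1  0  |  -5 ]
  [ 0  0  0  1  |   0 ]
Reading off the last column: p = -4, q = -4, r = -5, s = 0.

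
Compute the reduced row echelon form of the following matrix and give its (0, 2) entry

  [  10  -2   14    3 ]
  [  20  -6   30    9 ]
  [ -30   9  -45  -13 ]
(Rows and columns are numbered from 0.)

Multiply R1 by 1/10.
  [   1  -1/5  7/5  3/10 ]
  [  20    -6   30     9 ]
  [ -30     9  -45   -13 ]
Subtract 20 times R1 from R2.
  [   1  -1/5  7/5  3/10 ]
  [   0    -2    2     3 ]
  [ -30     9  -45   -13 ]
Add 30 times R1 to R3.
  [ 1  -1/5  7/5  3/10 ]
  [ 0    -2    2     3 ]
  [ 0     3   -3    -4 ]
Multiply R2 by -1/2.
  [ 1  -1/5  7/5  3/10 ]
  [ 0     1   -1  -3/2 ]
  [ 0     3   -3    -4 ]
Subtract 3 times R2 from R3.
  [ 1  -1/5  7/5  3/10 ]
  [ 0     1   -1  -3/2 ]
  [ 0     0    0   1/2 ]
Multiply R3 by 2.
  [ 1  -1/5  7/5  3/10 ]
  [ 0     1   -1  -3/2 ]
  [ 0     0    0     1 ]
Add 3/2 times R3 to R2.
  [ 1  -1/5  7/5  3/10 ]
  [ 0     1   -1     0 ]
  [ 0     0    0     1 ]
Subtract 3/10 times R3 from R1.
  [ 1  -1/5  7/5  0 ]
  [ 0     1   -1  0 ]
  [ 0     0    0  1 ]
Add 1/5 times R2 to R1.
  [ 1  0  6/5  0 ]
  [ 0  1   -1  0 ]
  [ 0  0    0  1 ]

6/5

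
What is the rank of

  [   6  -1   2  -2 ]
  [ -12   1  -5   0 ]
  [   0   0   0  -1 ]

rank = 3

r1 -> 1/6·r1
  [   1  -1/6  1/3  -1/3 ]
  [ -12     1   -5     0 ]
  [   0     0    0    -1 ]
r2 -> r2 + 12·r1
  [ 1  -1/6  1/3  -1/3 ]
  [ 0    -1   -1    -4 ]
  [ 0     0    0    -1 ]
r2 -> -1·r2
  [ 1  -1/6  1/3  -1/3 ]
  [ 0     1    1     4 ]
  [ 0     0    0    -1 ]
r3 -> -1·r3
  [ 1  -1/6  1/3  -1/3 ]
  [ 0     1    1     4 ]
  [ 0     0    0     1 ]
r2 -> r2 − 4·r3
  [ 1  -1/6  1/3  -1/3 ]
  [ 0     1    1     0 ]
  [ 0     0    0     1 ]
r1 -> r1 + 1/3·r3
  [ 1  -1/6  1/3  0 ]
  [ 0     1    1  0 ]
  [ 0     0    0  1 ]
r1 -> r1 + 1/6·r2
  [ 1  0  1/2  0 ]
  [ 0  1    1  0 ]
  [ 0  0    0  1 ]
The reduced form has 3 nonzero rows.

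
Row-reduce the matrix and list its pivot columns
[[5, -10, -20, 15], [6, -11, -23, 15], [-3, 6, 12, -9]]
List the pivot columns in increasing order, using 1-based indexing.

R1 ← 1/5·R1
  [  1   -2   -4   3 ]
  [  6  -11  -23  15 ]
  [ -3    6   12  -9 ]
R2 ← R2 − 6·R1
  [  1  -2  -4   3 ]
  [  0   1   1  -3 ]
  [ -3   6  12  -9 ]
R3 ← R3 + 3·R1
  [ 1  -2  -4   3 ]
  [ 0   1   1  -3 ]
  [ 0   0   0   0 ]
R1 ← R1 + 2·R2
  [ 1  0  -2  -3 ]
  [ 0  1   1  -3 ]
  [ 0  0   0   0 ]
Pivot columns are the columns containing a leading 1.

1, 2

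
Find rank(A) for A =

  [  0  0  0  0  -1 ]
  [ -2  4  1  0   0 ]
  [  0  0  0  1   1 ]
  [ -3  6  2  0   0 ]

Swap r1 and r2.
  [ -2  4  1  0   0 ]
  [  0  0  0  0  -1 ]
  [  0  0  0  1   1 ]
  [ -3  6  2  0   0 ]
Multiply r1 by -1/2.
  [  1  -2  -1/2  0   0 ]
  [  0   0     0  0  -1 ]
  [  0   0     0  1   1 ]
  [ -3   6     2  0   0 ]
Add 3 times r1 to r4.
  [ 1  -2  -1/2  0   0 ]
  [ 0   0     0  0  -1 ]
  [ 0   0     0  1   1 ]
  [ 0   0   1/2  0   0 ]
Swap r2 and r4.
  [ 1  -2  -1/2  0   0 ]
  [ 0   0   1/2  0   0 ]
  [ 0   0     0  1   1 ]
  [ 0   0     0  0  -1 ]
Multiply r2 by 2.
  [ 1  -2  -1/2  0   0 ]
  [ 0   0     1  0   0 ]
  [ 0   0     0  1   1 ]
  [ 0   0     0  0  -1 ]
Multiply r4 by -1.
  [ 1  -2  -1/2  0  0 ]
  [ 0   0     1  0  0 ]
  [ 0   0     0  1  1 ]
  [ 0   0     0  0  1 ]
Subtract r4 from r3.
  [ 1  -2  -1/2  0  0 ]
  [ 0   0     1  0  0 ]
  [ 0   0     0  1  0 ]
  [ 0   0     0  0  1 ]
Add 1/2 times r2 to r1.
  [ 1  -2  0  0  0 ]
  [ 0   0  1  0  0 ]
  [ 0   0  0  1  0 ]
  [ 0   0  0  0  1 ]
The reduced form has 4 nonzero rows.

rank = 4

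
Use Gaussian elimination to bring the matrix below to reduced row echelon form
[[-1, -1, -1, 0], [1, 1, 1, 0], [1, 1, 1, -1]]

R1 ← -1·R1
  [ 1  1  1   0 ]
  [ 1  1  1   0 ]
  [ 1  1  1  -1 ]
R2 ← R2 − R1
  [ 1  1  1   0 ]
  [ 0  0  0   0 ]
  [ 1  1  1  -1 ]
R3 ← R3 − R1
  [ 1  1  1   0 ]
  [ 0  0  0   0 ]
  [ 0  0  0  -1 ]
R2 <=> R3
  [ 1  1  1   0 ]
  [ 0  0  0  -1 ]
  [ 0  0  0   0 ]
R2 ← -1·R2
  [ 1  1  1  0 ]
  [ 0  0  0  1 ]
  [ 0  0  0  0 ]

[[1, 1, 1, 0], [0, 0, 0, 1], [0, 0, 0, 0]]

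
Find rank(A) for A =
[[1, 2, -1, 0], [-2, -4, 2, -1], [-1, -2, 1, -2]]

R2 → R2 + 2·R1
  [  1   2  -1   0 ]
  [  0   0   0  -1 ]
  [ -1  -2   1  -2 ]
R3 → R3 + R1
  [ 1  2  -1   0 ]
  [ 0  0   0  -1 ]
  [ 0  0   0  -2 ]
R2 → -1·R2
  [ 1  2  -1   0 ]
  [ 0  0   0   1 ]
  [ 0  0   0  -2 ]
R3 → R3 + 2·R2
  [ 1  2  -1  0 ]
  [ 0  0   0  1 ]
  [ 0  0   0  0 ]
The reduced form has 2 nonzero rows.

rank = 2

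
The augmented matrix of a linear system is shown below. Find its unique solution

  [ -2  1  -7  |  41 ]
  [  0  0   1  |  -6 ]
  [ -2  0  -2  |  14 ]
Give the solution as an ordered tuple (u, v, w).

(-1, -3, -6)

ρ1 := -1/2·ρ1
  [  1  -1/2  7/2  |  -41/2 ]
  [  0     0    1  |     -6 ]
  [ -2     0   -2  |     14 ]
ρ3 := ρ3 + 2·ρ1
  [ 1  -1/2  7/2  |  -41/2 ]
  [ 0     0    1  |     -6 ]
  [ 0    -1    5  |    -27 ]
ρ2 <-> ρ3
  [ 1  -1/2  7/2  |  -41/2 ]
  [ 0    -1    5  |    -27 ]
  [ 0     0    1  |     -6 ]
ρ2 := -1·ρ2
  [ 1  -1/2  7/2  |  -41/2 ]
  [ 0     1   -5  |     27 ]
  [ 0     0    1  |     -6 ]
ρ2 := ρ2 + 5·ρ3
  [ 1  -1/2  7/2  |  -41/2 ]
  [ 0     1    0  |     -3 ]
  [ 0     0    1  |     -6 ]
ρ1 := ρ1 − 7/2·ρ3
  [ 1  -1/2  0  |  1/2 ]
  [ 0     1  0  |   -3 ]
  [ 0     0  1  |   -6 ]
ρ1 := ρ1 + 1/2·ρ2
  [ 1  0  0  |  -1 ]
  [ 0  1  0  |  -3 ]
  [ 0  0  1  |  -6 ]
Reading off the last column: u = -1, v = -3, w = -6.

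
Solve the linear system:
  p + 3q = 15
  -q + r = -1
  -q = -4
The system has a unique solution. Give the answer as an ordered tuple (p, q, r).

(3, 4, 3)

Form the augmented matrix and row-reduce:
  [ 1   3  0  |  15 ]
  [ 0  -1  1  |  -1 ]
  [ 0  -1  0  |  -4 ]
Multiply r2 by -1.
  [ 1   3   0  |  15 ]
  [ 0   1  -1  |   1 ]
  [ 0  -1   0  |  -4 ]
Add r2 to r3.
  [ 1  3   0  |  15 ]
  [ 0  1  -1  |   1 ]
  [ 0  0  -1  |  -3 ]
Multiply r3 by -1.
  [ 1  3   0  |  15 ]
  [ 0  1  -1  |   1 ]
  [ 0  0   1  |   3 ]
Add r3 to r2.
  [ 1  3  0  |  15 ]
  [ 0  1  0  |   4 ]
  [ 0  0  1  |   3 ]
Subtract 3 times r2 from r1.
  [ 1  0  0  |  3 ]
  [ 0  1  0  |  4 ]
  [ 0  0  1  |  3 ]
Reading off the last column: p = 3, q = 4, r = 3.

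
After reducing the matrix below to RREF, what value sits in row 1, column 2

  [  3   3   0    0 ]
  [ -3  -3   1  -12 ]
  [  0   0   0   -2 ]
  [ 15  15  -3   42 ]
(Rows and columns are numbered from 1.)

1

R1 := 1/3·R1
  [  1   1   0    0 ]
  [ -3  -3   1  -12 ]
  [  0   0   0   -2 ]
  [ 15  15  -3   42 ]
R2 := R2 + 3·R1
  [  1   1   0    0 ]
  [  0   0   1  -12 ]
  [  0   0   0   -2 ]
  [ 15  15  -3   42 ]
R4 := R4 − 15·R1
  [ 1  1   0    0 ]
  [ 0  0   1  -12 ]
  [ 0  0   0   -2 ]
  [ 0  0  -3   42 ]
R4 := R4 + 3·R2
  [ 1  1  0    0 ]
  [ 0  0  1  -12 ]
  [ 0  0  0   -2 ]
  [ 0  0  0    6 ]
R3 := -1/2·R3
  [ 1  1  0    0 ]
  [ 0  0  1  -12 ]
  [ 0  0  0    1 ]
  [ 0  0  0    6 ]
R4 := R4 − 6·R3
  [ 1  1  0    0 ]
  [ 0  0  1  -12 ]
  [ 0  0  0    1 ]
  [ 0  0  0    0 ]
R2 := R2 + 12·R3
  [ 1  1  0  0 ]
  [ 0  0  1  0 ]
  [ 0  0  0  1 ]
  [ 0  0  0  0 ]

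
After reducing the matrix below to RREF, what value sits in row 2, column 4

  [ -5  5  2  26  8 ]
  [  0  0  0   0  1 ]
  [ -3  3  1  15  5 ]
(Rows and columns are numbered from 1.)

3

ρ1 -> -1/5·ρ1
  [  1  -1  -2/5  -26/5  -8/5 ]
  [  0   0     0      0     1 ]
  [ -3   3     1     15     5 ]
ρ3 -> ρ3 + 3·ρ1
  [ 1  -1  -2/5  -26/5  -8/5 ]
  [ 0   0     0      0     1 ]
  [ 0   0  -1/5   -3/5   1/5 ]
ρ2 ↔ ρ3
  [ 1  -1  -2/5  -26/5  -8/5 ]
  [ 0   0  -1/5   -3/5   1/5 ]
  [ 0   0     0      0     1 ]
ρ2 -> -5·ρ2
  [ 1  -1  -2/5  -26/5  -8/5 ]
  [ 0   0     1      3    -1 ]
  [ 0   0     0      0     1 ]
ρ2 -> ρ2 + ρ3
  [ 1  -1  -2/5  -26/5  -8/5 ]
  [ 0   0     1      3     0 ]
  [ 0   0     0      0     1 ]
ρ1 -> ρ1 + 8/5·ρ3
  [ 1  -1  -2/5  -26/5  0 ]
  [ 0   0     1      3  0 ]
  [ 0   0     0      0  1 ]
ρ1 -> ρ1 + 2/5·ρ2
  [ 1  -1  0  -4  0 ]
  [ 0   0  1   3  0 ]
  [ 0   0  0   0  1 ]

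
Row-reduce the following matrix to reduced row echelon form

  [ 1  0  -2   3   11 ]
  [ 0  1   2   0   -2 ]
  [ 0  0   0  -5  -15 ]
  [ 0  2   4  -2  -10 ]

[[1, 0, -2, 0, 2], [0, 1, 2, 0, -2], [0, 0, 0, 1, 3], [0, 0, 0, 0, 0]]

R4 -> R4 − 2·R2
R3 -> -1/5·R3
R4 -> R4 + 2·R3
R1 -> R1 − 3·R3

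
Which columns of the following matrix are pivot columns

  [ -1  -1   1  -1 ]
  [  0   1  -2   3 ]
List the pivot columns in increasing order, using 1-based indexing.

1, 2

R1 -> -1·R1
  [ 1  1  -1  1 ]
  [ 0  1  -2  3 ]
R1 -> R1 − R2
  [ 1  0   1  -2 ]
  [ 0  1  -2   3 ]
Pivot columns are the columns containing a leading 1.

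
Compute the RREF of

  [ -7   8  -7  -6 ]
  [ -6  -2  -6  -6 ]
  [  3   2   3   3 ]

r1 -> -1/7·r1
  [  1  -8/7   1  6/7 ]
  [ -6    -2  -6   -6 ]
  [  3     2   3    3 ]
r2 -> r2 + 6·r1
  [ 1   -8/7  1   6/7 ]
  [ 0  -62/7  0  -6/7 ]
  [ 3      2  3     3 ]
r3 -> r3 − 3·r1
  [ 1   -8/7  1   6/7 ]
  [ 0  -62/7  0  -6/7 ]
  [ 0   38/7  0   3/7 ]
r2 -> -7/62·r2
  [ 1  -8/7  1   6/7 ]
  [ 0     1  0  3/31 ]
  [ 0  38/7  0   3/7 ]
r3 -> r3 − 38/7·r2
  [ 1  -8/7  1    6/7 ]
  [ 0     1  0   3/31 ]
  [ 0     0  0  -3/31 ]
r3 -> -31/3·r3
  [ 1  -8/7  1   6/7 ]
  [ 0     1  0  3/31 ]
  [ 0     0  0     1 ]
r2 -> r2 − 3/31·r3
  [ 1  -8/7  1  6/7 ]
  [ 0     1  0    0 ]
  [ 0     0  0    1 ]
r1 -> r1 − 6/7·r3
  [ 1  -8/7  1  0 ]
  [ 0     1  0  0 ]
  [ 0     0  0  1 ]
r1 -> r1 + 8/7·r2
  [ 1  0  1  0 ]
  [ 0  1  0  0 ]
  [ 0  0  0  1 ]

[[1, 0, 1, 0], [0, 1, 0, 0], [0, 0, 0, 1]]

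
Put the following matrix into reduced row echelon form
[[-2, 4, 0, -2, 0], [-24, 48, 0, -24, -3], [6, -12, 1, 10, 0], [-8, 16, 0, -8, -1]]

R1 := -1/2·R1
R2 := R2 + 24·R1
R3 := R3 − 6·R1
R4 := R4 + 8·R1
R2 <=> R3
R3 := -1/3·R3
R4 := R4 + R3

[[1, -2, 0, 1, 0], [0, 0, 1, 4, 0], [0, 0, 0, 0, 1], [0, 0, 0, 0, 0]]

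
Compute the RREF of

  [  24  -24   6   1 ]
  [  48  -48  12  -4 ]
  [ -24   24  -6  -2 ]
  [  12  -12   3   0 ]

[[1, -1, 1/4, 0], [0, 0, 0, 1], [0, 0, 0, 0], [0, 0, 0, 0]]

Multiply ρ1 by 1/24.
  [   1   -1  1/4  1/24 ]
  [  48  -48   12    -4 ]
  [ -24   24   -6    -2 ]
  [  12  -12    3     0 ]
Subtract 48 times ρ1 from ρ2.
  [   1   -1  1/4  1/24 ]
  [   0    0    0    -6 ]
  [ -24   24   -6    -2 ]
  [  12  -12    3     0 ]
Add 24 times ρ1 to ρ3.
  [  1   -1  1/4  1/24 ]
  [  0    0    0    -6 ]
  [  0    0    0    -1 ]
  [ 12  -12    3     0 ]
Subtract 12 times ρ1 from ρ4.
  [ 1  -1  1/4  1/24 ]
  [ 0   0    0    -6 ]
  [ 0   0    0    -1 ]
  [ 0   0    0  -1/2 ]
Multiply ρ2 by -1/6.
  [ 1  -1  1/4  1/24 ]
  [ 0   0    0     1 ]
  [ 0   0    0    -1 ]
  [ 0   0    0  -1/2 ]
Add ρ2 to ρ3.
  [ 1  -1  1/4  1/24 ]
  [ 0   0    0     1 ]
  [ 0   0    0     0 ]
  [ 0   0    0  -1/2 ]
Add 1/2 times ρ2 to ρ4.
  [ 1  -1  1/4  1/24 ]
  [ 0   0    0     1 ]
  [ 0   0    0     0 ]
  [ 0   0    0     0 ]
Subtract 1/24 times ρ2 from ρ1.
  [ 1  -1  1/4  0 ]
  [ 0   0    0  1 ]
  [ 0   0    0  0 ]
  [ 0   0    0  0 ]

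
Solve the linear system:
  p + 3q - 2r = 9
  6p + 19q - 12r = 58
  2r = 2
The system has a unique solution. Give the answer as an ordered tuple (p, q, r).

Form the augmented matrix and row-reduce:
  [ 1   3   -2  |   9 ]
  [ 6  19  -12  |  58 ]
  [ 0   0    2  |   2 ]
R2 ← R2 − 6·R1
R3 ← 1/2·R3
R1 ← R1 + 2·R3
R1 ← R1 − 3·R2
Reading off the last column: p = -1, q = 4, r = 1.

(-1, 4, 1)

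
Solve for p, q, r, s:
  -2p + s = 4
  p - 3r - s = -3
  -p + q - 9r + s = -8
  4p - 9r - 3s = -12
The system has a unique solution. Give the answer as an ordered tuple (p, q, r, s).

(-3, -3, 2/3, -2)

Form the augmented matrix and row-reduce:
  [ -2  0   0   1  |    4 ]
  [  1  0  -3  -1  |   -3 ]
  [ -1  1  -9   1  |   -8 ]
  [  4  0  -9  -3  |  -12 ]
r1 -> -1/2·r1
  [  1  0   0  -1/2  |   -2 ]
  [  1  0  -3    -1  |   -3 ]
  [ -1  1  -9     1  |   -8 ]
  [  4  0  -9    -3  |  -12 ]
r2 -> r2 − r1
  [  1  0   0  -1/2  |   -2 ]
  [  0  0  -3  -1/2  |   -1 ]
  [ -1  1  -9     1  |   -8 ]
  [  4  0  -9    -3  |  -12 ]
r3 -> r3 + r1
  [ 1  0   0  -1/2  |   -2 ]
  [ 0  0  -3  -1/2  |   -1 ]
  [ 0  1  -9   1/2  |  -10 ]
  [ 4  0  -9    -3  |  -12 ]
r4 -> r4 − 4·r1
  [ 1  0   0  -1/2  |   -2 ]
  [ 0  0  -3  -1/2  |   -1 ]
  [ 0  1  -9   1/2  |  -10 ]
  [ 0  0  -9    -1  |   -4 ]
r2 <-> r3
  [ 1  0   0  -1/2  |   -2 ]
  [ 0  1  -9   1/2  |  -10 ]
  [ 0  0  -3  -1/2  |   -1 ]
  [ 0  0  -9    -1  |   -4 ]
r3 -> -1/3·r3
  [ 1  0   0  -1/2  |   -2 ]
  [ 0  1  -9   1/2  |  -10 ]
  [ 0  0   1   1/6  |  1/3 ]
  [ 0  0  -9    -1  |   -4 ]
r4 -> r4 + 9·r3
  [ 1  0   0  -1/2  |   -2 ]
  [ 0  1  -9   1/2  |  -10 ]
  [ 0  0   1   1/6  |  1/3 ]
  [ 0  0   0   1/2  |   -1 ]
r4 -> 2·r4
  [ 1  0   0  -1/2  |   -2 ]
  [ 0  1  -9   1/2  |  -10 ]
  [ 0  0   1   1/6  |  1/3 ]
  [ 0  0   0     1  |   -2 ]
r3 -> r3 − 1/6·r4
  [ 1  0   0  -1/2  |   -2 ]
  [ 0  1  -9   1/2  |  -10 ]
  [ 0  0   1     0  |  2/3 ]
  [ 0  0   0     1  |   -2 ]
r2 -> r2 − 1/2·r4
  [ 1  0   0  -1/2  |   -2 ]
  [ 0  1  -9     0  |   -9 ]
  [ 0  0   1     0  |  2/3 ]
  [ 0  0   0     1  |   -2 ]
r1 -> r1 + 1/2·r4
  [ 1  0   0  0  |   -3 ]
  [ 0  1  -9  0  |   -9 ]
  [ 0  0   1  0  |  2/3 ]
  [ 0  0   0  1  |   -2 ]
r2 -> r2 + 9·r3
  [ 1  0  0  0  |   -3 ]
  [ 0  1  0  0  |   -3 ]
  [ 0  0  1  0  |  2/3 ]
  [ 0  0  0  1  |   -2 ]
Reading off the last column: p = -3, q = -3, r = 2/3, s = -2.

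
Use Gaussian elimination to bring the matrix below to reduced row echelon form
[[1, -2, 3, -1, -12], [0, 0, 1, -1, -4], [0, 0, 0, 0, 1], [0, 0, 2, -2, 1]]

[[1, -2, 0, 2, 0], [0, 0, 1, -1, 0], [0, 0, 0, 0, 1], [0, 0, 0, 0, 0]]

r4 ← r4 − 2·r2
  [ 1  -2  3  -1  -12 ]
  [ 0   0  1  -1   -4 ]
  [ 0   0  0   0    1 ]
  [ 0   0  0   0    9 ]
r4 ← r4 − 9·r3
  [ 1  -2  3  -1  -12 ]
  [ 0   0  1  -1   -4 ]
  [ 0   0  0   0    1 ]
  [ 0   0  0   0    0 ]
r2 ← r2 + 4·r3
  [ 1  -2  3  -1  -12 ]
  [ 0   0  1  -1    0 ]
  [ 0   0  0   0    1 ]
  [ 0   0  0   0    0 ]
r1 ← r1 + 12·r3
  [ 1  -2  3  -1  0 ]
  [ 0   0  1  -1  0 ]
  [ 0   0  0   0  1 ]
  [ 0   0  0   0  0 ]
r1 ← r1 − 3·r2
  [ 1  -2  0   2  0 ]
  [ 0   0  1  -1  0 ]
  [ 0   0  0   0  1 ]
  [ 0   0  0   0  0 ]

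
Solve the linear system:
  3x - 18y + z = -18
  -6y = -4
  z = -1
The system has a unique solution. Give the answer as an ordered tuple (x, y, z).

Form the augmented matrix and row-reduce:
  [ 3  -18  1  |  -18 ]
  [ 0   -6  0  |   -4 ]
  [ 0    0  1  |   -1 ]
Multiply ρ1 by 1/3.
  [ 1  -6  1/3  |  -6 ]
  [ 0  -6    0  |  -4 ]
  [ 0   0    1  |  -1 ]
Multiply ρ2 by -1/6.
  [ 1  -6  1/3  |   -6 ]
  [ 0   1    0  |  2/3 ]
  [ 0   0    1  |   -1 ]
Subtract 1/3 times ρ3 from ρ1.
  [ 1  -6  0  |  -17/3 ]
  [ 0   1  0  |    2/3 ]
  [ 0   0  1  |     -1 ]
Add 6 times ρ2 to ρ1.
  [ 1  0  0  |  -5/3 ]
  [ 0  1  0  |   2/3 ]
  [ 0  0  1  |    -1 ]
Reading off the last column: x = -5/3, y = 2/3, z = -1.

(-5/3, 2/3, -1)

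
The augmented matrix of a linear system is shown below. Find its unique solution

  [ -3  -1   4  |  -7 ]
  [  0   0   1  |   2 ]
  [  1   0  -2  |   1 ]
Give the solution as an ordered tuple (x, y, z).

(5, 0, 2)

R1 ← -1/3·R1
R3 ← R3 − R1
R2 ↔ R3
R2 ← -3·R2
R2 ← R2 − 2·R3
R1 ← R1 + 4/3·R3
R1 ← R1 − 1/3·R2
Reading off the last column: x = 5, y = 0, z = 2.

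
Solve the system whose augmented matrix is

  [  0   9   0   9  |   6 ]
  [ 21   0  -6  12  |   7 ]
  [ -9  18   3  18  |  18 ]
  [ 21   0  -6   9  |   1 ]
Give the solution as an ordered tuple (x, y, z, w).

(-5/3, -4/3, -3, 2)

Swap ρ1 and ρ2.
  [ 21   0  -6  12  |   7 ]
  [  0   9   0   9  |   6 ]
  [ -9  18   3  18  |  18 ]
  [ 21   0  -6   9  |   1 ]
Multiply ρ1 by 1/21.
  [  1   0  -2/7  4/7  |  1/3 ]
  [  0   9     0    9  |    6 ]
  [ -9  18     3   18  |   18 ]
  [ 21   0    -6    9  |    1 ]
Add 9 times ρ1 to ρ3.
  [  1   0  -2/7    4/7  |  1/3 ]
  [  0   9     0      9  |    6 ]
  [  0  18   3/7  162/7  |   21 ]
  [ 21   0    -6      9  |    1 ]
Subtract 21 times ρ1 from ρ4.
  [ 1   0  -2/7    4/7  |  1/3 ]
  [ 0   9     0      9  |    6 ]
  [ 0  18   3/7  162/7  |   21 ]
  [ 0   0     0     -3  |   -6 ]
Multiply ρ2 by 1/9.
  [ 1   0  -2/7    4/7  |  1/3 ]
  [ 0   1     0      1  |  2/3 ]
  [ 0  18   3/7  162/7  |   21 ]
  [ 0   0     0     -3  |   -6 ]
Subtract 18 times ρ2 from ρ3.
  [ 1  0  -2/7   4/7  |  1/3 ]
  [ 0  1     0     1  |  2/3 ]
  [ 0  0   3/7  36/7  |    9 ]
  [ 0  0     0    -3  |   -6 ]
Multiply ρ3 by 7/3.
  [ 1  0  -2/7  4/7  |  1/3 ]
  [ 0  1     0    1  |  2/3 ]
  [ 0  0     1   12  |   21 ]
  [ 0  0     0   -3  |   -6 ]
Multiply ρ4 by -1/3.
  [ 1  0  -2/7  4/7  |  1/3 ]
  [ 0  1     0    1  |  2/3 ]
  [ 0  0     1   12  |   21 ]
  [ 0  0     0    1  |    2 ]
Subtract 12 times ρ4 from ρ3.
  [ 1  0  -2/7  4/7  |  1/3 ]
  [ 0  1     0    1  |  2/3 ]
  [ 0  0     1    0  |   -3 ]
  [ 0  0     0    1  |    2 ]
Subtract ρ4 from ρ2.
  [ 1  0  -2/7  4/7  |   1/3 ]
  [ 0  1     0    0  |  -4/3 ]
  [ 0  0     1    0  |    -3 ]
  [ 0  0     0    1  |     2 ]
Subtract 4/7 times ρ4 from ρ1.
  [ 1  0  -2/7  0  |  -17/21 ]
  [ 0  1     0  0  |    -4/3 ]
  [ 0  0     1  0  |      -3 ]
  [ 0  0     0  1  |       2 ]
Add 2/7 times ρ3 to ρ1.
  [ 1  0  0  0  |  -5/3 ]
  [ 0  1  0  0  |  -4/3 ]
  [ 0  0  1  0  |    -3 ]
  [ 0  0  0  1  |     2 ]
Reading off the last column: x = -5/3, y = -4/3, z = -3, w = 2.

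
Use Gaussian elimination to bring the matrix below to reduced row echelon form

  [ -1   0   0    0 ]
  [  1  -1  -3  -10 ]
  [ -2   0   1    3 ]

[[1, 0, 0, 0], [0, 1, 0, 1], [0, 0, 1, 3]]

Multiply R1 by -1.
  [  1   0   0    0 ]
  [  1  -1  -3  -10 ]
  [ -2   0   1    3 ]
Subtract R1 from R2.
  [  1   0   0    0 ]
  [  0  -1  -3  -10 ]
  [ -2   0   1    3 ]
Add 2 times R1 to R3.
  [ 1   0   0    0 ]
  [ 0  -1  -3  -10 ]
  [ 0   0   1    3 ]
Multiply R2 by -1.
  [ 1  0  0   0 ]
  [ 0  1  3  10 ]
  [ 0  0  1   3 ]
Subtract 3 times R3 from R2.
  [ 1  0  0  0 ]
  [ 0  1  0  1 ]
  [ 0  0  1  3 ]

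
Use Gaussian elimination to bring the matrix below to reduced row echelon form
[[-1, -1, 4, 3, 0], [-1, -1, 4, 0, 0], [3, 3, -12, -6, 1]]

[[1, 1, -4, 0, 0], [0, 0, 0, 1, 0], [0, 0, 0, 0, 1]]

R1 → -1·R1
R2 → R2 + R1
R3 → R3 − 3·R1
R2 → -1/3·R2
R3 → R3 − 3·R2
R1 → R1 + 3·R2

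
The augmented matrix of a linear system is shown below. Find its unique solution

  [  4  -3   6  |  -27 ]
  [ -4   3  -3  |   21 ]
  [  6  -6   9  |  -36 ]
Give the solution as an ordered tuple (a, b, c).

R1 ← 1/4·R1
  [  1  -3/4  3/2  |  -27/4 ]
  [ -4     3   -3  |     21 ]
  [  6    -6    9  |    -36 ]
R2 ← R2 + 4·R1
  [ 1  -3/4  3/2  |  -27/4 ]
  [ 0     0    3  |     -6 ]
  [ 6    -6    9  |    -36 ]
R3 ← R3 − 6·R1
  [ 1  -3/4  3/2  |  -27/4 ]
  [ 0     0    3  |     -6 ]
  [ 0  -3/2    0  |    9/2 ]
R2 <-> R3
  [ 1  -3/4  3/2  |  -27/4 ]
  [ 0  -3/2    0  |    9/2 ]
  [ 0     0    3  |     -6 ]
R2 ← -2/3·R2
  [ 1  -3/4  3/2  |  -27/4 ]
  [ 0     1    0  |     -3 ]
  [ 0     0    3  |     -6 ]
R3 ← 1/3·R3
  [ 1  -3/4  3/2  |  -27/4 ]
  [ 0     1    0  |     -3 ]
  [ 0     0    1  |     -2 ]
R1 ← R1 − 3/2·R3
  [ 1  -3/4  0  |  -15/4 ]
  [ 0     1  0  |     -3 ]
  [ 0     0  1  |     -2 ]
R1 ← R1 + 3/4·R2
  [ 1  0  0  |  -6 ]
  [ 0  1  0  |  -3 ]
  [ 0  0  1  |  -2 ]
Reading off the last column: a = -6, b = -3, c = -2.

(-6, -3, -2)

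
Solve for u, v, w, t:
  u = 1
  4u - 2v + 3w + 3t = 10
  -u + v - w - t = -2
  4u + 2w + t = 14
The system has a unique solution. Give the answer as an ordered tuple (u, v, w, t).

(1, 3, 6, -2)

Form the augmented matrix and row-reduce:
  [  1   0   0   0  |   1 ]
  [  4  -2   3   3  |  10 ]
  [ -1   1  -1  -1  |  -2 ]
  [  4   0   2   1  |  14 ]
R2 := R2 − 4·R1
  [  1   0   0   0  |   1 ]
  [  0  -2   3   3  |   6 ]
  [ -1   1  -1  -1  |  -2 ]
  [  4   0   2   1  |  14 ]
R3 := R3 + R1
  [ 1   0   0   0  |   1 ]
  [ 0  -2   3   3  |   6 ]
  [ 0   1  -1  -1  |  -1 ]
  [ 4   0   2   1  |  14 ]
R4 := R4 − 4·R1
  [ 1   0   0   0  |   1 ]
  [ 0  -2   3   3  |   6 ]
  [ 0   1  -1  -1  |  -1 ]
  [ 0   0   2   1  |  10 ]
R2 := -1/2·R2
  [ 1  0     0     0  |   1 ]
  [ 0  1  -3/2  -3/2  |  -3 ]
  [ 0  1    -1    -1  |  -1 ]
  [ 0  0     2     1  |  10 ]
R3 := R3 − R2
  [ 1  0     0     0  |   1 ]
  [ 0  1  -3/2  -3/2  |  -3 ]
  [ 0  0   1/2   1/2  |   2 ]
  [ 0  0     2     1  |  10 ]
R3 := 2·R3
  [ 1  0     0     0  |   1 ]
  [ 0  1  -3/2  -3/2  |  -3 ]
  [ 0  0     1     1  |   4 ]
  [ 0  0     2     1  |  10 ]
R4 := R4 − 2·R3
  [ 1  0     0     0  |   1 ]
  [ 0  1  -3/2  -3/2  |  -3 ]
  [ 0  0     1     1  |   4 ]
  [ 0  0     0    -1  |   2 ]
R4 := -1·R4
  [ 1  0     0     0  |   1 ]
  [ 0  1  -3/2  -3/2  |  -3 ]
  [ 0  0     1     1  |   4 ]
  [ 0  0     0     1  |  -2 ]
R3 := R3 − R4
  [ 1  0     0     0  |   1 ]
  [ 0  1  -3/2  -3/2  |  -3 ]
  [ 0  0     1     0  |   6 ]
  [ 0  0     0     1  |  -2 ]
R2 := R2 + 3/2·R4
  [ 1  0     0  0  |   1 ]
  [ 0  1  -3/2  0  |  -6 ]
  [ 0  0     1  0  |   6 ]
  [ 0  0     0  1  |  -2 ]
R2 := R2 + 3/2·R3
  [ 1  0  0  0  |   1 ]
  [ 0  1  0  0  |   3 ]
  [ 0  0  1  0  |   6 ]
  [ 0  0  0  1  |  -2 ]
Reading off the last column: u = 1, v = 3, w = 6, t = -2.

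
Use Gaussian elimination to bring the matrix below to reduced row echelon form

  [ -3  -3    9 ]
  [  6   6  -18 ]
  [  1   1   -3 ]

[[1, 1, -3], [0, 0, 0], [0, 0, 0]]

ρ1 := -1/3·ρ1
  [ 1  1   -3 ]
  [ 6  6  -18 ]
  [ 1  1   -3 ]
ρ2 := ρ2 − 6·ρ1
  [ 1  1  -3 ]
  [ 0  0   0 ]
  [ 1  1  -3 ]
ρ3 := ρ3 − ρ1
  [ 1  1  -3 ]
  [ 0  0   0 ]
  [ 0  0   0 ]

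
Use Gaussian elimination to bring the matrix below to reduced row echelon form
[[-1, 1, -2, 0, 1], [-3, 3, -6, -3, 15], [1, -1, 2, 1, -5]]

ρ1 → -1·ρ1
  [  1  -1   2   0  -1 ]
  [ -3   3  -6  -3  15 ]
  [  1  -1   2   1  -5 ]
ρ2 → ρ2 + 3·ρ1
  [ 1  -1  2   0  -1 ]
  [ 0   0  0  -3  12 ]
  [ 1  -1  2   1  -5 ]
ρ3 → ρ3 − ρ1
  [ 1  -1  2   0  -1 ]
  [ 0   0  0  -3  12 ]
  [ 0   0  0   1  -4 ]
ρ2 → -1/3·ρ2
  [ 1  -1  2  0  -1 ]
  [ 0   0  0  1  -4 ]
  [ 0   0  0  1  -4 ]
ρ3 → ρ3 − ρ2
  [ 1  -1  2  0  -1 ]
  [ 0   0  0  1  -4 ]
  [ 0   0  0  0   0 ]

[[1, -1, 2, 0, -1], [0, 0, 0, 1, -4], [0, 0, 0, 0, 0]]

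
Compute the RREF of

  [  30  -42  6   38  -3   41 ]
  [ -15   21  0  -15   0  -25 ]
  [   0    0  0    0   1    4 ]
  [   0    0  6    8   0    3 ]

R1 := 1/30·R1
R2 := R2 + 15·R1
R2 := 1/3·R2
R4 := R4 − 6·R2
R4 := R4 − 3·R3
R2 := R2 + 1/2·R3
R1 := R1 + 1/10·R3
R1 := R1 − 1/5·R2

[[1, -7/5, 0, 1, 0, 5/3], [0, 0, 1, 4/3, 0, 1/2], [0, 0, 0, 0, 1, 4], [0, 0, 0, 0, 0, 0]]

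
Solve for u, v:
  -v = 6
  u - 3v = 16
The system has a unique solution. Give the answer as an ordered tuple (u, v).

(-2, -6)

Form the augmented matrix and row-reduce:
  [ 0  -1  |   6 ]
  [ 1  -3  |  16 ]
R1 ↔ R2
  [ 1  -3  |  16 ]
  [ 0  -1  |   6 ]
R2 ← -1·R2
  [ 1  -3  |  16 ]
  [ 0   1  |  -6 ]
R1 ← R1 + 3·R2
  [ 1  0  |  -2 ]
  [ 0  1  |  -6 ]
Reading off the last column: u = -2, v = -6.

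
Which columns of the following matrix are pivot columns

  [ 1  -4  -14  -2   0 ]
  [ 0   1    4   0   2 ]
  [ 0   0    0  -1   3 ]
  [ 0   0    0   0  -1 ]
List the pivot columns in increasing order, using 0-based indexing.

0, 1, 3, 4

R3 ← -1·R3
  [ 1  -4  -14  -2   0 ]
  [ 0   1    4   0   2 ]
  [ 0   0    0   1  -3 ]
  [ 0   0    0   0  -1 ]
R4 ← -1·R4
  [ 1  -4  -14  -2   0 ]
  [ 0   1    4   0   2 ]
  [ 0   0    0   1  -3 ]
  [ 0   0    0   0   1 ]
R3 ← R3 + 3·R4
  [ 1  -4  -14  -2  0 ]
  [ 0   1    4   0  2 ]
  [ 0   0    0   1  0 ]
  [ 0   0    0   0  1 ]
R2 ← R2 − 2·R4
  [ 1  -4  -14  -2  0 ]
  [ 0   1    4   0  0 ]
  [ 0   0    0   1  0 ]
  [ 0   0    0   0  1 ]
R1 ← R1 + 2·R3
  [ 1  -4  -14  0  0 ]
  [ 0   1    4  0  0 ]
  [ 0   0    0  1  0 ]
  [ 0   0    0  0  1 ]
R1 ← R1 + 4·R2
  [ 1  0  2  0  0 ]
  [ 0  1  4  0  0 ]
  [ 0  0  0  1  0 ]
  [ 0  0  0  0  1 ]
Pivot columns are the columns containing a leading 1.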